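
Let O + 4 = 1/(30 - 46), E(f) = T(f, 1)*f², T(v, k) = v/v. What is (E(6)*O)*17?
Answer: -9945/4 ≈ -2486.3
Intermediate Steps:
T(v, k) = 1
E(f) = f² (E(f) = 1*f² = f²)
O = -65/16 (O = -4 + 1/(30 - 46) = -4 + 1/(-16) = -4 - 1/16 = -65/16 ≈ -4.0625)
(E(6)*O)*17 = (6²*(-65/16))*17 = (36*(-65/16))*17 = -585/4*17 = -9945/4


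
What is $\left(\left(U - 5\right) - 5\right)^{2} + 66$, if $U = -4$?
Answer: $262$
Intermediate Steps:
$\left(\left(U - 5\right) - 5\right)^{2} + 66 = \left(\left(-4 - 5\right) - 5\right)^{2} + 66 = \left(-9 - 5\right)^{2} + 66 = \left(-14\right)^{2} + 66 = 196 + 66 = 262$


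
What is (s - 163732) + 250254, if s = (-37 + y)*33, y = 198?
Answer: 91835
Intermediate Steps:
s = 5313 (s = (-37 + 198)*33 = 161*33 = 5313)
(s - 163732) + 250254 = (5313 - 163732) + 250254 = -158419 + 250254 = 91835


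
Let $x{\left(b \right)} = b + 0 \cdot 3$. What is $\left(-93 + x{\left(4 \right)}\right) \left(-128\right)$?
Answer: $11392$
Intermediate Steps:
$x{\left(b \right)} = b$ ($x{\left(b \right)} = b + 0 = b$)
$\left(-93 + x{\left(4 \right)}\right) \left(-128\right) = \left(-93 + 4\right) \left(-128\right) = \left(-89\right) \left(-128\right) = 11392$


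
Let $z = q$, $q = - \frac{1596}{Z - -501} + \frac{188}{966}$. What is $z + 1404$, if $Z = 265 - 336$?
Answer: $\frac{145433156}{103845} \approx 1400.5$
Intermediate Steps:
$Z = -71$
$q = - \frac{365224}{103845}$ ($q = - \frac{1596}{-71 - -501} + \frac{188}{966} = - \frac{1596}{-71 + 501} + 188 \cdot \frac{1}{966} = - \frac{1596}{430} + \frac{94}{483} = \left(-1596\right) \frac{1}{430} + \frac{94}{483} = - \frac{798}{215} + \frac{94}{483} = - \frac{365224}{103845} \approx -3.517$)
$z = - \frac{365224}{103845} \approx -3.517$
$z + 1404 = - \frac{365224}{103845} + 1404 = \frac{145433156}{103845}$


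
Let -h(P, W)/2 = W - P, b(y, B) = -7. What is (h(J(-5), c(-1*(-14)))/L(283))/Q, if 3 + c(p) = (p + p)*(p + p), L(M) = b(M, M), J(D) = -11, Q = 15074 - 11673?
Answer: 1584/23807 ≈ 0.066535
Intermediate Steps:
Q = 3401
L(M) = -7
c(p) = -3 + 4*p**2 (c(p) = -3 + (p + p)*(p + p) = -3 + (2*p)*(2*p) = -3 + 4*p**2)
h(P, W) = -2*W + 2*P (h(P, W) = -2*(W - P) = -2*W + 2*P)
(h(J(-5), c(-1*(-14)))/L(283))/Q = ((-2*(-3 + 4*(-1*(-14))**2) + 2*(-11))/(-7))/3401 = ((-2*(-3 + 4*14**2) - 22)*(-1/7))*(1/3401) = ((-2*(-3 + 4*196) - 22)*(-1/7))*(1/3401) = ((-2*(-3 + 784) - 22)*(-1/7))*(1/3401) = ((-2*781 - 22)*(-1/7))*(1/3401) = ((-1562 - 22)*(-1/7))*(1/3401) = -1584*(-1/7)*(1/3401) = (1584/7)*(1/3401) = 1584/23807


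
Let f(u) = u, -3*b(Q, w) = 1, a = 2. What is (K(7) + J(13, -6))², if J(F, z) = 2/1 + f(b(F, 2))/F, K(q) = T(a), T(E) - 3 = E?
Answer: 73984/1521 ≈ 48.642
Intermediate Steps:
b(Q, w) = -⅓ (b(Q, w) = -⅓*1 = -⅓)
T(E) = 3 + E
K(q) = 5 (K(q) = 3 + 2 = 5)
J(F, z) = 2 - 1/(3*F) (J(F, z) = 2/1 - 1/(3*F) = 2*1 - 1/(3*F) = 2 - 1/(3*F))
(K(7) + J(13, -6))² = (5 + (2 - ⅓/13))² = (5 + (2 - ⅓*1/13))² = (5 + (2 - 1/39))² = (5 + 77/39)² = (272/39)² = 73984/1521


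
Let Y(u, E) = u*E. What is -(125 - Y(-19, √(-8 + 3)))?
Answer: -125 - 19*I*√5 ≈ -125.0 - 42.485*I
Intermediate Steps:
Y(u, E) = E*u
-(125 - Y(-19, √(-8 + 3))) = -(125 - √(-8 + 3)*(-19)) = -(125 - √(-5)*(-19)) = -(125 - I*√5*(-19)) = -(125 - (-19)*I*√5) = -(125 + 19*I*√5) = -125 - 19*I*√5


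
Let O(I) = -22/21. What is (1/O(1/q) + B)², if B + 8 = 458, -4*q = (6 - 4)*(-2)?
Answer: 97594641/484 ≈ 2.0164e+5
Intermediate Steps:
q = 1 (q = -(6 - 4)*(-2)/4 = -(-2)/2 = -¼*(-4) = 1)
B = 450 (B = -8 + 458 = 450)
O(I) = -22/21 (O(I) = -22*1/21 = -22/21)
(1/O(1/q) + B)² = (1/(-22/21) + 450)² = (-21/22 + 450)² = (9879/22)² = 97594641/484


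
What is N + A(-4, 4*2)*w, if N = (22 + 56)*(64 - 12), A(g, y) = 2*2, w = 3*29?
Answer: 4404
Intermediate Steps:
w = 87
A(g, y) = 4
N = 4056 (N = 78*52 = 4056)
N + A(-4, 4*2)*w = 4056 + 4*87 = 4056 + 348 = 4404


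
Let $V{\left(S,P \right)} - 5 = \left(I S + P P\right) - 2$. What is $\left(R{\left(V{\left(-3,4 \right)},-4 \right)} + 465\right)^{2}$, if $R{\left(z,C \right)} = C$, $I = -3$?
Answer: $212521$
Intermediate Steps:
$V{\left(S,P \right)} = 3 + P^{2} - 3 S$ ($V{\left(S,P \right)} = 5 - \left(2 + 3 S - P P\right) = 5 - \left(2 - P^{2} + 3 S\right) = 3 + P^{2} - 3 S$)
$\left(R{\left(V{\left(-3,4 \right)},-4 \right)} + 465\right)^{2} = \left(-4 + 465\right)^{2} = 461^{2} = 212521$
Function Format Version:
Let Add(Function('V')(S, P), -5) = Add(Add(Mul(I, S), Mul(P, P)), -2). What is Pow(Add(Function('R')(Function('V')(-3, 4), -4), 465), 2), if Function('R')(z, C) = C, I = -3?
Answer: 212521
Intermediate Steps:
Function('V')(S, P) = Add(3, Pow(P, 2), Mul(-3, S)) (Function('V')(S, P) = Add(5, Add(Add(Mul(-3, S), Mul(P, P)), -2)) = Add(5, Add(Add(Mul(-3, S), Pow(P, 2)), -2)) = Add(5, Add(Add(Pow(P, 2), Mul(-3, S)), -2)) = Add(5, Add(-2, Pow(P, 2), Mul(-3, S))) = Add(3, Pow(P, 2), Mul(-3, S)))
Pow(Add(Function('R')(Function('V')(-3, 4), -4), 465), 2) = Pow(Add(-4, 465), 2) = Pow(461, 2) = 212521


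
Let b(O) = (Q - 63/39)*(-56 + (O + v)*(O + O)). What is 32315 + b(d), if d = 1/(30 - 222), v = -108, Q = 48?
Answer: 792587075/26624 ≈ 29770.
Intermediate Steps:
d = -1/192 (d = 1/(-192) = -1/192 ≈ -0.0052083)
b(O) = -33768/13 + 1206*O*(-108 + O)/13 (b(O) = (48 - 63/39)*(-56 + (O - 108)*(O + O)) = (48 - 63*1/39)*(-56 + (-108 + O)*(2*O)) = (48 - 21/13)*(-56 + 2*O*(-108 + O)) = 603*(-56 + 2*O*(-108 + O))/13 = -33768/13 + 1206*O*(-108 + O)/13)
32315 + b(d) = 32315 + (-33768/13 - 130248/13*(-1/192) + 1206*(-1/192)²/13) = 32315 + (-33768/13 + 5427/104 + (1206/13)*(1/36864)) = 32315 + (-33768/13 + 5427/104 + 67/26624) = 32315 - 67767485/26624 = 792587075/26624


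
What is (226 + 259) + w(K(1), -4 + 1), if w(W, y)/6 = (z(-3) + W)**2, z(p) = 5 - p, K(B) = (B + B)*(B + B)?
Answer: 1349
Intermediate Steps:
K(B) = 4*B**2 (K(B) = (2*B)*(2*B) = 4*B**2)
w(W, y) = 6*(8 + W)**2 (w(W, y) = 6*((5 - 1*(-3)) + W)**2 = 6*((5 + 3) + W)**2 = 6*(8 + W)**2)
(226 + 259) + w(K(1), -4 + 1) = (226 + 259) + 6*(8 + 4*1**2)**2 = 485 + 6*(8 + 4*1)**2 = 485 + 6*(8 + 4)**2 = 485 + 6*12**2 = 485 + 6*144 = 485 + 864 = 1349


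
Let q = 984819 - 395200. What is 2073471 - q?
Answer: 1483852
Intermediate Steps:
q = 589619
2073471 - q = 2073471 - 1*589619 = 2073471 - 589619 = 1483852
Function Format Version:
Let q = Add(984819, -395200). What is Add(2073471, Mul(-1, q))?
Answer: 1483852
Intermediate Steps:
q = 589619
Add(2073471, Mul(-1, q)) = Add(2073471, Mul(-1, 589619)) = Add(2073471, -589619) = 1483852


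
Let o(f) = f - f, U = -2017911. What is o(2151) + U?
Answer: -2017911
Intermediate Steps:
o(f) = 0
o(2151) + U = 0 - 2017911 = -2017911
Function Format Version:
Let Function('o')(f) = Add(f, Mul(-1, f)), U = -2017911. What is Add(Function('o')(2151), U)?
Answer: -2017911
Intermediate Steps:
Function('o')(f) = 0
Add(Function('o')(2151), U) = Add(0, -2017911) = -2017911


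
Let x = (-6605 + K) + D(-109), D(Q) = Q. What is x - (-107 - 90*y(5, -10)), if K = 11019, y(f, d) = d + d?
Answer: 2612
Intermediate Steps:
y(f, d) = 2*d
x = 4305 (x = (-6605 + 11019) - 109 = 4414 - 109 = 4305)
x - (-107 - 90*y(5, -10)) = 4305 - (-107 - 180*(-10)) = 4305 - (-107 - 90*(-20)) = 4305 - (-107 + 1800) = 4305 - 1*1693 = 4305 - 1693 = 2612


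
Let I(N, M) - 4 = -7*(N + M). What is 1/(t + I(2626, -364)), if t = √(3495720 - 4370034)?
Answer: -7915/125731607 - 9*I*√10794/251463214 ≈ -6.2952e-5 - 3.7184e-6*I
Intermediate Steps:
I(N, M) = 4 - 7*M - 7*N (I(N, M) = 4 - 7*(N + M) = 4 - 7*(M + N) = 4 + (-7*M - 7*N) = 4 - 7*M - 7*N)
t = 9*I*√10794 (t = √(-874314) = 9*I*√10794 ≈ 935.05*I)
1/(t + I(2626, -364)) = 1/(9*I*√10794 + (4 - 7*(-364) - 7*2626)) = 1/(9*I*√10794 + (4 + 2548 - 18382)) = 1/(9*I*√10794 - 15830) = 1/(-15830 + 9*I*√10794)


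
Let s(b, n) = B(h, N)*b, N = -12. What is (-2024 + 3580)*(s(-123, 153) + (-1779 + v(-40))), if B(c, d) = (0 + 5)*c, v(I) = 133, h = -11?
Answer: 7965164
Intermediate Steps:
B(c, d) = 5*c
s(b, n) = -55*b (s(b, n) = (5*(-11))*b = -55*b)
(-2024 + 3580)*(s(-123, 153) + (-1779 + v(-40))) = (-2024 + 3580)*(-55*(-123) + (-1779 + 133)) = 1556*(6765 - 1646) = 1556*5119 = 7965164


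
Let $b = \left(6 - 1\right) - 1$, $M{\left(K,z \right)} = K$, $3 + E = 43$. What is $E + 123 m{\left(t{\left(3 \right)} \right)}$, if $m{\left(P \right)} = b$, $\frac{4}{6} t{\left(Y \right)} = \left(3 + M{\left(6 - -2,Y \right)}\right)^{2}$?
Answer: $532$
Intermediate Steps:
$E = 40$ ($E = -3 + 43 = 40$)
$t{\left(Y \right)} = \frac{363}{2}$ ($t{\left(Y \right)} = \frac{3 \left(3 + \left(6 - -2\right)\right)^{2}}{2} = \frac{3 \left(3 + \left(6 + 2\right)\right)^{2}}{2} = \frac{3 \left(3 + 8\right)^{2}}{2} = \frac{3 \cdot 11^{2}}{2} = \frac{3}{2} \cdot 121 = \frac{363}{2}$)
$b = 4$ ($b = 5 - 1 = 4$)
$m{\left(P \right)} = 4$
$E + 123 m{\left(t{\left(3 \right)} \right)} = 40 + 123 \cdot 4 = 40 + 492 = 532$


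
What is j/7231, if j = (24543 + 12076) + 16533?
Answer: 53152/7231 ≈ 7.3506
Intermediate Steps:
j = 53152 (j = 36619 + 16533 = 53152)
j/7231 = 53152/7231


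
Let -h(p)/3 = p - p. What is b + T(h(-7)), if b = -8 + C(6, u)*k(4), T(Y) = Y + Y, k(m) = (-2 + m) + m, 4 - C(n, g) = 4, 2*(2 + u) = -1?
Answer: -8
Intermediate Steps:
u = -5/2 (u = -2 + (1/2)*(-1) = -2 - 1/2 = -5/2 ≈ -2.5000)
C(n, g) = 0 (C(n, g) = 4 - 1*4 = 4 - 4 = 0)
h(p) = 0 (h(p) = -3*(p - p) = -3*0 = 0)
k(m) = -2 + 2*m
T(Y) = 2*Y
b = -8 (b = -8 + 0*(-2 + 2*4) = -8 + 0*(-2 + 8) = -8 + 0*6 = -8 + 0 = -8)
b + T(h(-7)) = -8 + 2*0 = -8 + 0 = -8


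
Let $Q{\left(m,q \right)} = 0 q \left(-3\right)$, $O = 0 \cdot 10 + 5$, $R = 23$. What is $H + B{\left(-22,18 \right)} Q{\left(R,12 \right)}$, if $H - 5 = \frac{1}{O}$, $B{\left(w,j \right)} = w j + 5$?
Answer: $\frac{26}{5} \approx 5.2$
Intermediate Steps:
$B{\left(w,j \right)} = 5 + j w$ ($B{\left(w,j \right)} = j w + 5 = 5 + j w$)
$O = 5$ ($O = 0 + 5 = 5$)
$Q{\left(m,q \right)} = 0$ ($Q{\left(m,q \right)} = 0 \left(-3\right) = 0$)
$H = \frac{26}{5}$ ($H = 5 + \frac{1}{5} = \frac{26}{5} \approx 5.2$)
$H + B{\left(-22,18 \right)} Q{\left(R,12 \right)} = \frac{26}{5} + \left(5 + 18 \left(-22\right)\right) 0 = \frac{26}{5} + \left(5 - 396\right) 0 = \frac{26}{5} - 0 = \frac{26}{5} + 0 = \frac{26}{5}$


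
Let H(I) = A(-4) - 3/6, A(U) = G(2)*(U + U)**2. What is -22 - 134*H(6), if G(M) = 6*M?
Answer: -102867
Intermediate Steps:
A(U) = 48*U**2 (A(U) = (6*2)*(U + U)**2 = 12*(2*U)**2 = 12*(4*U**2) = 48*U**2)
H(I) = 1535/2 (H(I) = 48*(-4)**2 - 3/6 = 48*16 - 3/6 = 768 - 1*1/2 = 768 - 1/2 = 1535/2)
-22 - 134*H(6) = -22 - 134*1535/2 = -22 - 102845 = -102867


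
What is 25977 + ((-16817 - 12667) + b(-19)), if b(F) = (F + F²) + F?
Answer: -3184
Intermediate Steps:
b(F) = F² + 2*F
25977 + ((-16817 - 12667) + b(-19)) = 25977 + ((-16817 - 12667) - 19*(2 - 19)) = 25977 + (-29484 - 19*(-17)) = 25977 + (-29484 + 323) = 25977 - 29161 = -3184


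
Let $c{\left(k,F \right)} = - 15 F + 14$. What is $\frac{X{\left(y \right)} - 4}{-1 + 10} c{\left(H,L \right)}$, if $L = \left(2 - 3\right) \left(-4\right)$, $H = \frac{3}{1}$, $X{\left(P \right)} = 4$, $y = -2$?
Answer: $0$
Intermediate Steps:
$H = 3$ ($H = 3 \cdot 1 = 3$)
$L = 4$ ($L = \left(-1\right) \left(-4\right) = 4$)
$c{\left(k,F \right)} = 14 - 15 F$
$\frac{X{\left(y \right)} - 4}{-1 + 10} c{\left(H,L \right)} = \frac{4 - 4}{-1 + 10} \left(14 - 60\right) = \frac{0}{9} \left(14 - 60\right) = 0 \cdot \frac{1}{9} \left(-46\right) = 0 \left(-46\right) = 0$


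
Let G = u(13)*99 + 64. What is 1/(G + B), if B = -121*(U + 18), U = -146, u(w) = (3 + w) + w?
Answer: 1/18423 ≈ 5.4280e-5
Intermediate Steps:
u(w) = 3 + 2*w
B = 15488 (B = -121*(-146 + 18) = -121*(-128) = 15488)
G = 2935 (G = (3 + 2*13)*99 + 64 = (3 + 26)*99 + 64 = 29*99 + 64 = 2871 + 64 = 2935)
1/(G + B) = 1/(2935 + 15488) = 1/18423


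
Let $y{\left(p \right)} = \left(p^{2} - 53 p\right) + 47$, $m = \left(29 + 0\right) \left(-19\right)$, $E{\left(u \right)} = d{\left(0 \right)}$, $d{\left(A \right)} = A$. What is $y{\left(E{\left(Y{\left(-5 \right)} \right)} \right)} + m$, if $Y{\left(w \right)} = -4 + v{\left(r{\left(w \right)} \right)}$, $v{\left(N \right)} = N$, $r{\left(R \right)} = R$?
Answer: $-504$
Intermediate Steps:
$Y{\left(w \right)} = -4 + w$
$E{\left(u \right)} = 0$
$m = -551$ ($m = 29 \left(-19\right) = -551$)
$y{\left(p \right)} = 47 + p^{2} - 53 p$
$y{\left(E{\left(Y{\left(-5 \right)} \right)} \right)} + m = \left(47 + 0^{2} - 0\right) - 551 = \left(47 + 0 + 0\right) - 551 = 47 - 551 = -504$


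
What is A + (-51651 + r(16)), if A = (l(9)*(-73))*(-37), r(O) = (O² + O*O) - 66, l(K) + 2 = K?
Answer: -32298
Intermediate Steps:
l(K) = -2 + K
r(O) = -66 + 2*O² (r(O) = (O² + O²) - 66 = 2*O² - 66 = -66 + 2*O²)
A = 18907 (A = ((-2 + 9)*(-73))*(-37) = (7*(-73))*(-37) = -511*(-37) = 18907)
A + (-51651 + r(16)) = 18907 + (-51651 + (-66 + 2*16²)) = 18907 + (-51651 + (-66 + 2*256)) = 18907 + (-51651 + (-66 + 512)) = 18907 + (-51651 + 446) = 18907 - 51205 = -32298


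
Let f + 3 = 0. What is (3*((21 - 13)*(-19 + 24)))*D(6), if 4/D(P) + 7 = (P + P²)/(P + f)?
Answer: 480/7 ≈ 68.571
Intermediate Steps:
f = -3 (f = -3 + 0 = -3)
D(P) = 4/(-7 + (P + P²)/(-3 + P)) (D(P) = 4/(-7 + (P + P²)/(P - 3)) = 4/(-7 + (P + P²)/(-3 + P)))
(3*((21 - 13)*(-19 + 24)))*D(6) = (3*((21 - 13)*(-19 + 24)))*(4*(-3 + 6)/(21 + 6² - 6*6)) = (3*(8*5))*(4*3/(21 + 36 - 36)) = (3*40)*(4*3/21) = 120*(4*(1/21)*3) = 120*(4/7) = 480/7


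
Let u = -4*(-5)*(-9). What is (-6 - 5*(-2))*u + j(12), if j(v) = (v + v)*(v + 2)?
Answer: -384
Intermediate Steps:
j(v) = 2*v*(2 + v) (j(v) = (2*v)*(2 + v) = 2*v*(2 + v))
u = -180 (u = 20*(-9) = -180)
(-6 - 5*(-2))*u + j(12) = (-6 - 5*(-2))*(-180) + 2*12*(2 + 12) = (-6 + 10)*(-180) + 2*12*14 = 4*(-180) + 336 = -720 + 336 = -384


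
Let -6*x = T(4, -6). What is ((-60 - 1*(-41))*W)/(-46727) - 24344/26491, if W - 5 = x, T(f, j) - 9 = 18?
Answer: -2274540847/2475689914 ≈ -0.91875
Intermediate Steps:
T(f, j) = 27 (T(f, j) = 9 + 18 = 27)
x = -9/2 (x = -⅙*27 = -9/2 ≈ -4.5000)
W = ½ (W = 5 - 9/2 = ½ ≈ 0.50000)
((-60 - 1*(-41))*W)/(-46727) - 24344/26491 = ((-60 - 1*(-41))*(½))/(-46727) - 24344/26491 = ((-60 + 41)*(½))*(-1/46727) - 24344*1/26491 = -19*½*(-1/46727) - 24344/26491 = -19/2*(-1/46727) - 24344/26491 = 19/93454 - 24344/26491 = -2274540847/2475689914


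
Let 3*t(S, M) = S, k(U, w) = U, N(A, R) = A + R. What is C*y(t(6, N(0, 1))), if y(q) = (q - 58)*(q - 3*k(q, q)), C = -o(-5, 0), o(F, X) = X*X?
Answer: 0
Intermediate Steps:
o(F, X) = X²
t(S, M) = S/3
C = 0 (C = -1*0² = -1*0 = 0)
y(q) = -2*q*(-58 + q) (y(q) = (q - 58)*(q - 3*q) = (-58 + q)*(-2*q) = -2*q*(-58 + q))
C*y(t(6, N(0, 1))) = 0*(2*((⅓)*6)*(58 - 6/3)) = 0*(2*2*(58 - 1*2)) = 0*(2*2*(58 - 2)) = 0*(2*2*56) = 0*224 = 0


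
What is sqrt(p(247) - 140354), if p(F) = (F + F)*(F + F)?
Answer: sqrt(103682) ≈ 322.00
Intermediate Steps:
p(F) = 4*F**2 (p(F) = (2*F)*(2*F) = 4*F**2)
sqrt(p(247) - 140354) = sqrt(4*247**2 - 140354) = sqrt(4*61009 - 140354) = sqrt(244036 - 140354) = sqrt(103682)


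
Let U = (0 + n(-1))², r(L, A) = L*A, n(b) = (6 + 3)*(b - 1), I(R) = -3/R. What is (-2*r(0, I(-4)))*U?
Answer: 0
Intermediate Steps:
n(b) = -9 + 9*b (n(b) = 9*(-1 + b) = -9 + 9*b)
r(L, A) = A*L
U = 324 (U = (0 + (-9 + 9*(-1)))² = (0 + (-9 - 9))² = (0 - 18)² = (-18)² = 324)
(-2*r(0, I(-4)))*U = -2*(-3/(-4))*0*324 = -2*(-3*(-¼))*0*324 = -3*0/2*324 = -2*0*324 = 0*324 = 0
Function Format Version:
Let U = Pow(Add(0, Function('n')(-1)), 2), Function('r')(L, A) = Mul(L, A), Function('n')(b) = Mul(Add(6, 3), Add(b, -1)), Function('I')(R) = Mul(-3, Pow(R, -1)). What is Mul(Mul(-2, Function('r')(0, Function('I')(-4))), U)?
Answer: 0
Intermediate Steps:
Function('n')(b) = Add(-9, Mul(9, b)) (Function('n')(b) = Mul(9, Add(-1, b)) = Add(-9, Mul(9, b)))
Function('r')(L, A) = Mul(A, L)
U = 324 (U = Pow(Add(0, Add(-9, Mul(9, -1))), 2) = Pow(Add(0, Add(-9, -9)), 2) = Pow(Add(0, -18), 2) = Pow(-18, 2) = 324)
Mul(Mul(-2, Function('r')(0, Function('I')(-4))), U) = Mul(Mul(-2, Mul(Mul(-3, Pow(-4, -1)), 0)), 324) = Mul(Mul(-2, Mul(Mul(-3, Rational(-1, 4)), 0)), 324) = Mul(Mul(-2, Mul(Rational(3, 4), 0)), 324) = Mul(Mul(-2, 0), 324) = Mul(0, 324) = 0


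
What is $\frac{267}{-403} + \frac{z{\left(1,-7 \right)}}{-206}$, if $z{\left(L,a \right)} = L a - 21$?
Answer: $- \frac{21859}{41509} \approx -0.52661$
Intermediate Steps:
$z{\left(L,a \right)} = -21 + L a$
$\frac{267}{-403} + \frac{z{\left(1,-7 \right)}}{-206} = \frac{267}{-403} + \frac{-21 + 1 \left(-7\right)}{-206} = 267 \left(- \frac{1}{403}\right) + \left(-21 - 7\right) \left(- \frac{1}{206}\right) = - \frac{267}{403} - - \frac{14}{103} = - \frac{267}{403} + \frac{14}{103} = - \frac{21859}{41509}$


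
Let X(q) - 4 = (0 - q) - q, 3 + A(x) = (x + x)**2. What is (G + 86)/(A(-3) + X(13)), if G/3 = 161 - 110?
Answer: 239/11 ≈ 21.727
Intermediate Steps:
A(x) = -3 + 4*x**2 (A(x) = -3 + (x + x)**2 = -3 + (2*x)**2 = -3 + 4*x**2)
X(q) = 4 - 2*q (X(q) = 4 + ((0 - q) - q) = 4 + (-q - q) = 4 - 2*q)
G = 153 (G = 3*(161 - 110) = 3*51 = 153)
(G + 86)/(A(-3) + X(13)) = (153 + 86)/((-3 + 4*(-3)**2) + (4 - 2*13)) = 239/((-3 + 4*9) + (4 - 26)) = 239/((-3 + 36) - 22) = 239/(33 - 22) = 239/11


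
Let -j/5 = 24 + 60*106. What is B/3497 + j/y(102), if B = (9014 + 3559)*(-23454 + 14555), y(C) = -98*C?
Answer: -13313239253/416143 ≈ -31992.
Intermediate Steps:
B = -111887127 (B = 12573*(-8899) = -111887127)
j = -31920 (j = -5*(24 + 60*106) = -5*(24 + 6360) = -5*6384 = -31920)
B/3497 + j/y(102) = -111887127/3497 - 31920/((-98*102)) = -111887127*1/3497 - 31920/(-9996) = -111887127/3497 - 31920*(-1/9996) = -111887127/3497 + 380/119 = -13313239253/416143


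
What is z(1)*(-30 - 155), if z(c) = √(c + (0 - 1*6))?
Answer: -185*I*√5 ≈ -413.67*I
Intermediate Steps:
z(c) = √(-6 + c) (z(c) = √(c + (0 - 6)) = √(c - 6) = √(-6 + c))
z(1)*(-30 - 155) = √(-6 + 1)*(-30 - 155) = √(-5)*(-185) = (I*√5)*(-185) = -185*I*√5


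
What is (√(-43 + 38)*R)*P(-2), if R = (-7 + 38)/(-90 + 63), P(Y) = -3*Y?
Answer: -62*I*√5/9 ≈ -15.404*I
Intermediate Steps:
R = -31/27 (R = 31/(-27) = 31*(-1/27) = -31/27 ≈ -1.1481)
(√(-43 + 38)*R)*P(-2) = (√(-43 + 38)*(-31/27))*(-3*(-2)) = (√(-5)*(-31/27))*6 = ((I*√5)*(-31/27))*6 = -31*I*√5/27*6 = -62*I*√5/9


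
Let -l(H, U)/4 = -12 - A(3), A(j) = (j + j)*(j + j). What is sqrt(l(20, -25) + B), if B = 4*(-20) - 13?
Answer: 3*sqrt(11) ≈ 9.9499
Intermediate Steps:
A(j) = 4*j**2 (A(j) = (2*j)*(2*j) = 4*j**2)
l(H, U) = 192 (l(H, U) = -4*(-12 - 4*3**2) = -4*(-12 - 4*9) = -4*(-12 - 1*36) = -4*(-12 - 36) = -4*(-48) = 192)
B = -93 (B = -80 - 13 = -93)
sqrt(l(20, -25) + B) = sqrt(192 - 93) = sqrt(99) = 3*sqrt(11)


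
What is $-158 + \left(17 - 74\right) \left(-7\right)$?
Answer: $241$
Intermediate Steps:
$-158 + \left(17 - 74\right) \left(-7\right) = -158 - -399 = -158 + 399 = 241$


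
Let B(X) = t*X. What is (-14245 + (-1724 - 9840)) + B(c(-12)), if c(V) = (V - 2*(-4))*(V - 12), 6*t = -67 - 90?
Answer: -28321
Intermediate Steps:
t = -157/6 (t = (-67 - 90)/6 = (1/6)*(-157) = -157/6 ≈ -26.167)
c(V) = (-12 + V)*(8 + V) (c(V) = (V + 8)*(-12 + V) = (8 + V)*(-12 + V) = (-12 + V)*(8 + V))
B(X) = -157*X/6
(-14245 + (-1724 - 9840)) + B(c(-12)) = (-14245 + (-1724 - 9840)) - 157*(-96 + (-12)**2 - 4*(-12))/6 = (-14245 - 11564) - 157*(-96 + 144 + 48)/6 = -25809 - 157/6*96 = -25809 - 2512 = -28321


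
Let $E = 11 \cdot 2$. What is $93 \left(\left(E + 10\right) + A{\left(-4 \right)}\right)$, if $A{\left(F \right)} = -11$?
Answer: $1953$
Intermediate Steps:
$E = 22$
$93 \left(\left(E + 10\right) + A{\left(-4 \right)}\right) = 93 \left(\left(22 + 10\right) - 11\right) = 93 \left(32 - 11\right) = 93 \cdot 21 = 1953$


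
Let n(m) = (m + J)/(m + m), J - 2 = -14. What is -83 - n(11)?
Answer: -1825/22 ≈ -82.955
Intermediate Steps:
J = -12 (J = 2 - 14 = -12)
n(m) = (-12 + m)/(2*m) (n(m) = (m - 12)/(m + m) = (-12 + m)/((2*m)) = (-12 + m)*(1/(2*m)) = (-12 + m)/(2*m))
-83 - n(11) = -83 - (-12 + 11)/(2*11) = -83 - (-1)/(2*11) = -83 - 1*(-1/22) = -83 + 1/22 = -1825/22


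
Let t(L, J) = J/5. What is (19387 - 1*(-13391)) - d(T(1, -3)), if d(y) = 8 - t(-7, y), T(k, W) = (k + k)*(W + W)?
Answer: 163838/5 ≈ 32768.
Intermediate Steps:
t(L, J) = J/5 (t(L, J) = J*(1/5) = J/5)
T(k, W) = 4*W*k (T(k, W) = (2*k)*(2*W) = 4*W*k)
d(y) = 8 - y/5
(19387 - 1*(-13391)) - d(T(1, -3)) = (19387 - 1*(-13391)) - (8 - 4*(-3)/5) = (19387 + 13391) - (8 - 1/5*(-12)) = 32778 - (8 + 12/5) = 32778 - 1*52/5 = 32778 - 52/5 = 163838/5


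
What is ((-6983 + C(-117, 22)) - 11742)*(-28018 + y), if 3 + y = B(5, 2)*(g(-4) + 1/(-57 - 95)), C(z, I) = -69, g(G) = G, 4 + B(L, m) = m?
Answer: 20006090839/38 ≈ 5.2648e+8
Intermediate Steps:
B(L, m) = -4 + m
y = 381/76 (y = -3 + (-4 + 2)*(-4 + 1/(-57 - 95)) = -3 - 2*(-4 + 1/(-152)) = -3 - 2*(-4 - 1/152) = -3 - 2*(-609/152) = -3 + 609/76 = 381/76 ≈ 5.0132)
((-6983 + C(-117, 22)) - 11742)*(-28018 + y) = ((-6983 - 69) - 11742)*(-28018 + 381/76) = (-7052 - 11742)*(-2128987/76) = -18794*(-2128987/76) = 20006090839/38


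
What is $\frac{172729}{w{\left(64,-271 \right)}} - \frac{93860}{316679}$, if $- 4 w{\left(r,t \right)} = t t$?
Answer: $- \frac{225691760224}{23257222439} \approx -9.7042$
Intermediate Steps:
$w{\left(r,t \right)} = - \frac{t^{2}}{4}$ ($w{\left(r,t \right)} = - \frac{t t}{4} = - \frac{t^{2}}{4}$)
$\frac{172729}{w{\left(64,-271 \right)}} - \frac{93860}{316679} = \frac{172729}{\left(- \frac{1}{4}\right) \left(-271\right)^{2}} - \frac{93860}{316679} = \frac{172729}{\left(- \frac{1}{4}\right) 73441} - \frac{93860}{316679} = \frac{172729}{- \frac{73441}{4}} - \frac{93860}{316679} = 172729 \left(- \frac{4}{73441}\right) - \frac{93860}{316679} = - \frac{690916}{73441} - \frac{93860}{316679} = - \frac{225691760224}{23257222439}$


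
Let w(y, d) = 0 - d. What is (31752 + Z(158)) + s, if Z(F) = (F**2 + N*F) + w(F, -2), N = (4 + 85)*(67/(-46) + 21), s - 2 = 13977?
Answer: 7946900/23 ≈ 3.4552e+5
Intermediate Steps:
s = 13979 (s = 2 + 13977 = 13979)
w(y, d) = -d
N = 80011/46 (N = 89*(67*(-1/46) + 21) = 89*(-67/46 + 21) = 89*(899/46) = 80011/46 ≈ 1739.4)
Z(F) = 2 + F**2 + 80011*F/46 (Z(F) = (F**2 + 80011*F/46) - 1*(-2) = (F**2 + 80011*F/46) + 2 = 2 + F**2 + 80011*F/46)
(31752 + Z(158)) + s = (31752 + (2 + 158**2 + (80011/46)*158)) + 13979 = (31752 + (2 + 24964 + 6320869/23)) + 13979 = (31752 + 6895087/23) + 13979 = 7625383/23 + 13979 = 7946900/23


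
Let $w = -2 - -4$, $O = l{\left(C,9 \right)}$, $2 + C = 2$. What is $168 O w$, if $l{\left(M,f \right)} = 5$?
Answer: $1680$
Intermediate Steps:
$C = 0$ ($C = -2 + 2 = 0$)
$O = 5$
$w = 2$ ($w = -2 + 4 = 2$)
$168 O w = 168 \cdot 5 \cdot 2 = 840 \cdot 2 = 1680$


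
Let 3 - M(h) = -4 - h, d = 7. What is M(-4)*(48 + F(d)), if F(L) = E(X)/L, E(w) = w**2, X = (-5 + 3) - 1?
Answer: 1035/7 ≈ 147.86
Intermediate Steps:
M(h) = 7 + h (M(h) = 3 - (-4 - h) = 3 + (4 + h) = 7 + h)
X = -3 (X = -2 - 1 = -3)
F(L) = 9/L (F(L) = (-3)**2/L = 9/L)
M(-4)*(48 + F(d)) = (7 - 4)*(48 + 9/7) = 3*(48 + 9*(1/7)) = 3*(48 + 9/7) = 3*(345/7) = 1035/7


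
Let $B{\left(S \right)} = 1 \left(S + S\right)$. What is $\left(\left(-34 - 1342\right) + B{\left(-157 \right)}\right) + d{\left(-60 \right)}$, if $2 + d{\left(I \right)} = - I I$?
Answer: $-5292$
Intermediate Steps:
$d{\left(I \right)} = -2 - I^{2}$ ($d{\left(I \right)} = -2 + - I I = -2 - I^{2}$)
$B{\left(S \right)} = 2 S$ ($B{\left(S \right)} = 1 \cdot 2 S = 2 S$)
$\left(\left(-34 - 1342\right) + B{\left(-157 \right)}\right) + d{\left(-60 \right)} = \left(\left(-34 - 1342\right) + 2 \left(-157\right)\right) - 3602 = \left(\left(-34 - 1342\right) - 314\right) - 3602 = \left(-1376 - 314\right) - 3602 = -1690 - 3602 = -5292$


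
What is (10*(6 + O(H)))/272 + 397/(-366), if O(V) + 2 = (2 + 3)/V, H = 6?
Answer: -15049/16592 ≈ -0.90700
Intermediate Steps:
O(V) = -2 + 5/V (O(V) = -2 + (2 + 3)/V = -2 + 5/V)
(10*(6 + O(H)))/272 + 397/(-366) = (10*(6 + (-2 + 5/6)))/272 + 397/(-366) = (10*(6 + (-2 + 5*(⅙))))*(1/272) + 397*(-1/366) = (10*(6 + (-2 + ⅚)))*(1/272) - 397/366 = (10*(6 - 7/6))*(1/272) - 397/366 = (10*(29/6))*(1/272) - 397/366 = (145/3)*(1/272) - 397/366 = 145/816 - 397/366 = -15049/16592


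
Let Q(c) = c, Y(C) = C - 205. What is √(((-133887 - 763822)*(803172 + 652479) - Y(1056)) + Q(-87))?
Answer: I*√1306751004497 ≈ 1.1431e+6*I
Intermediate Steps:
Y(C) = -205 + C
√(((-133887 - 763822)*(803172 + 652479) - Y(1056)) + Q(-87)) = √(((-133887 - 763822)*(803172 + 652479) - (-205 + 1056)) - 87) = √((-897709*1455651 - 1*851) - 87) = √((-1306751003559 - 851) - 87) = √(-1306751004410 - 87) = √(-1306751004497) = I*√1306751004497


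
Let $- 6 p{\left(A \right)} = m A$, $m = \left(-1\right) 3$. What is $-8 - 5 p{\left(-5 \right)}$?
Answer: $\frac{9}{2} \approx 4.5$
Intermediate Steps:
$m = -3$
$p{\left(A \right)} = \frac{A}{2}$ ($p{\left(A \right)} = - \frac{\left(-3\right) A}{6} = \frac{A}{2}$)
$-8 - 5 p{\left(-5 \right)} = -8 - 5 \cdot \frac{1}{2} \left(-5\right) = -8 - - \frac{25}{2} = -8 + \frac{25}{2} = \frac{9}{2}$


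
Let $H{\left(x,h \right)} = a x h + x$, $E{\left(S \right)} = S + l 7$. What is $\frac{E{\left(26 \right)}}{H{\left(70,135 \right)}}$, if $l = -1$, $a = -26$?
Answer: $- \frac{19}{245630} \approx -7.7352 \cdot 10^{-5}$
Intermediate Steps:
$E{\left(S \right)} = -7 + S$ ($E{\left(S \right)} = S - 7 = -7 + S$)
$H{\left(x,h \right)} = x - 26 h x$ ($H{\left(x,h \right)} = - 26 x h + x = - 26 h x + x = x - 26 h x$)
$\frac{E{\left(26 \right)}}{H{\left(70,135 \right)}} = \frac{-7 + 26}{70 \left(1 - 3510\right)} = \frac{19}{70 \left(1 - 3510\right)} = \frac{19}{70 \left(-3509\right)} = \frac{19}{-245630} = 19 \left(- \frac{1}{245630}\right) = - \frac{19}{245630}$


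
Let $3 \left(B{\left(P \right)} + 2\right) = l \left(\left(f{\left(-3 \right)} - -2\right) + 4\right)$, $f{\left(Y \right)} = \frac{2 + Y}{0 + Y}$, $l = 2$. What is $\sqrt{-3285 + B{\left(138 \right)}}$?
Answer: $\frac{i \sqrt{29545}}{3} \approx 57.296 i$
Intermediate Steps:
$f{\left(Y \right)} = \frac{2 + Y}{Y}$
$B{\left(P \right)} = \frac{20}{9}$ ($B{\left(P \right)} = -2 + \frac{2 \left(\left(\frac{2 - 3}{-3} - -2\right) + 4\right)}{3} = -2 + \frac{2 \left(\left(\left(- \frac{1}{3}\right) \left(-1\right) + 2\right) + 4\right)}{3} = -2 + \frac{2 \left(\left(\frac{1}{3} + 2\right) + 4\right)}{3} = -2 + \frac{2 \left(\frac{7}{3} + 4\right)}{3} = -2 + \frac{2 \cdot \frac{19}{3}}{3} = -2 + \frac{1}{3} \cdot \frac{38}{3} = -2 + \frac{38}{9} = \frac{20}{9}$)
$\sqrt{-3285 + B{\left(138 \right)}} = \sqrt{-3285 + \frac{20}{9}} = \sqrt{- \frac{29545}{9}} = \frac{i \sqrt{29545}}{3}$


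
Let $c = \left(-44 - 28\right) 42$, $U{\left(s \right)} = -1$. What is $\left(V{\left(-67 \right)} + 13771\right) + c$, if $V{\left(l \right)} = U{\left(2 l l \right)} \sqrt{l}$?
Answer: $10747 - i \sqrt{67} \approx 10747.0 - 8.1853 i$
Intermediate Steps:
$V{\left(l \right)} = - \sqrt{l}$
$c = -3024$ ($c = \left(-72\right) 42 = -3024$)
$\left(V{\left(-67 \right)} + 13771\right) + c = \left(- \sqrt{-67} + 13771\right) - 3024 = \left(- i \sqrt{67} + 13771\right) - 3024 = \left(13771 - i \sqrt{67}\right) - 3024 = 10747 - i \sqrt{67}$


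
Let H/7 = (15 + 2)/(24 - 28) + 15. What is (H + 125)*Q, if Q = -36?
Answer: -7209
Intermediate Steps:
H = 301/4 (H = 7*((15 + 2)/(24 - 28) + 15) = 7*(17/(-4) + 15) = 7*(17*(-¼) + 15) = 7*(-17/4 + 15) = 7*(43/4) = 301/4 ≈ 75.250)
(H + 125)*Q = (301/4 + 125)*(-36) = (801/4)*(-36) = -7209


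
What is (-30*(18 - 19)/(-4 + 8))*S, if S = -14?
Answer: -105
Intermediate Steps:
(-30*(18 - 19)/(-4 + 8))*S = -30*(18 - 19)/(-4 + 8)*(-14) = -(-30)/4*(-14) = -30*(-¼)*(-14) = (15/2)*(-14) = -105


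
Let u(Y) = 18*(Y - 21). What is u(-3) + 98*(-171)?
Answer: -17190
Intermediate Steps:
u(Y) = -378 + 18*Y (u(Y) = 18*(-21 + Y) = -378 + 18*Y)
u(-3) + 98*(-171) = (-378 + 18*(-3)) + 98*(-171) = (-378 - 54) - 16758 = -432 - 16758 = -17190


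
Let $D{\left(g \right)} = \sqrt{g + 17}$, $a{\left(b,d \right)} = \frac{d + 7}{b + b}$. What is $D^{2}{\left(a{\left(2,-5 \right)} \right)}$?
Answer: $\frac{35}{2} \approx 17.5$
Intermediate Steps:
$a{\left(b,d \right)} = \frac{7 + d}{2 b}$
$D{\left(g \right)} = \sqrt{17 + g}$
$D^{2}{\left(a{\left(2,-5 \right)} \right)} = \left(\sqrt{17 + \frac{7 - 5}{2 \cdot 2}}\right)^{2} = \left(\sqrt{17 + \frac{1}{2} \cdot \frac{1}{2} \cdot 2}\right)^{2} = \left(\sqrt{17 + \frac{1}{2}}\right)^{2} = \left(\sqrt{\frac{35}{2}}\right)^{2} = \left(\frac{\sqrt{70}}{2}\right)^{2} = \frac{35}{2}$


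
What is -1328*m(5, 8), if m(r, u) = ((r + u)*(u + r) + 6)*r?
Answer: -1162000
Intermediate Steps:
m(r, u) = r*(6 + (r + u)²) (m(r, u) = ((r + u)*(r + u) + 6)*r = ((r + u)² + 6)*r = (6 + (r + u)²)*r = r*(6 + (r + u)²))
-1328*m(5, 8) = -6640*(6 + (5 + 8)²) = -6640*(6 + 13²) = -6640*(6 + 169) = -6640*175 = -1328*875 = -1162000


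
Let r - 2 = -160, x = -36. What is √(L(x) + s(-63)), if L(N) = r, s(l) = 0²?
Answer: I*√158 ≈ 12.57*I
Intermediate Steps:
r = -158 (r = 2 - 160 = -158)
s(l) = 0
L(N) = -158
√(L(x) + s(-63)) = √(-158 + 0) = √(-158) = I*√158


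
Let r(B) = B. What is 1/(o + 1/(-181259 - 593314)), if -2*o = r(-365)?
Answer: 1549146/282719143 ≈ 0.0054795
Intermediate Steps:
o = 365/2 (o = -½*(-365) = 365/2 ≈ 182.50)
1/(o + 1/(-181259 - 593314)) = 1/(365/2 + 1/(-181259 - 593314)) = 1/(365/2 + 1/(-774573)) = 1/(365/2 - 1/774573) = 1/(282719143/1549146) = 1549146/282719143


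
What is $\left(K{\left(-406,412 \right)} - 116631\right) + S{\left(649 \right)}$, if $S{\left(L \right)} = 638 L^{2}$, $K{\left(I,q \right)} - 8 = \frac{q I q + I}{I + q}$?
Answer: $\frac{771370610}{3} \approx 2.5712 \cdot 10^{8}$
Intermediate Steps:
$K{\left(I,q \right)} = 8 + \frac{I + I q^{2}}{I + q}$ ($K{\left(I,q \right)} = 8 + \frac{q I q + I}{I + q} = 8 + \frac{I q q + I}{I + q} = 8 + \frac{I q^{2} + I}{I + q} = 8 + \frac{I + I q^{2}}{I + q}$)
$\left(K{\left(-406,412 \right)} - 116631\right) + S{\left(649 \right)} = \left(\frac{8 \cdot 412 + 9 \left(-406\right) - 406 \cdot 412^{2}}{-406 + 412} - 116631\right) + 638 \cdot 649^{2} = \left(\frac{3296 - 3654 - 68916064}{6} - 116631\right) + 638 \cdot 421201 = \left(\frac{3296 - 3654 - 68916064}{6} - 116631\right) + 268726238 = \left(\frac{1}{6} \left(-68916422\right) - 116631\right) + 268726238 = \left(- \frac{34458211}{3} - 116631\right) + 268726238 = - \frac{34808104}{3} + 268726238 = \frac{771370610}{3}$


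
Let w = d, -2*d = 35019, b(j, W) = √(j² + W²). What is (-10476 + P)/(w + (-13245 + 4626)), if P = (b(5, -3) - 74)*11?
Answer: 22580/52257 - 22*√34/52257 ≈ 0.42964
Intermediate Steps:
b(j, W) = √(W² + j²)
d = -35019/2 (d = -½*35019 = -35019/2 ≈ -17510.)
w = -35019/2 ≈ -17510.
P = -814 + 11*√34 (P = (√((-3)² + 5²) - 74)*11 = (√(9 + 25) - 74)*11 = (√34 - 74)*11 = (-74 + √34)*11 = -814 + 11*√34 ≈ -749.86)
(-10476 + P)/(w + (-13245 + 4626)) = (-10476 + (-814 + 11*√34))/(-35019/2 + (-13245 + 4626)) = (-11290 + 11*√34)/(-35019/2 - 8619) = (-11290 + 11*√34)/(-52257/2) = (-11290 + 11*√34)*(-2/52257) = 22580/52257 - 22*√34/52257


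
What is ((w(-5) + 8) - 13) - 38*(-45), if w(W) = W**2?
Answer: 1730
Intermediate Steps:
((w(-5) + 8) - 13) - 38*(-45) = (((-5)**2 + 8) - 13) - 38*(-45) = ((25 + 8) - 13) + 1710 = (33 - 13) + 1710 = 20 + 1710 = 1730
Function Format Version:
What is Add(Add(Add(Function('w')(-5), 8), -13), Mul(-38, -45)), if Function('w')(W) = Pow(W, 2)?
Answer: 1730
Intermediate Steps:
Add(Add(Add(Function('w')(-5), 8), -13), Mul(-38, -45)) = Add(Add(Add(Pow(-5, 2), 8), -13), Mul(-38, -45)) = Add(Add(Add(25, 8), -13), 1710) = Add(Add(33, -13), 1710) = Add(20, 1710) = 1730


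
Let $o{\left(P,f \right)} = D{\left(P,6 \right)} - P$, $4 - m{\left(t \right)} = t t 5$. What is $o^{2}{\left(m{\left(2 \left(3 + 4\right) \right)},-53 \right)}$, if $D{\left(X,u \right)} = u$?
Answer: $964324$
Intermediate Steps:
$m{\left(t \right)} = 4 - 5 t^{2}$ ($m{\left(t \right)} = 4 - t t 5 = 4 - t^{2} \cdot 5 = 4 - 5 t^{2}$)
$o{\left(P,f \right)} = 6 - P$
$o^{2}{\left(m{\left(2 \left(3 + 4\right) \right)},-53 \right)} = \left(6 - \left(4 - 5 \left(2 \left(3 + 4\right)\right)^{2}\right)\right)^{2} = \left(6 - \left(4 - 5 \left(2 \cdot 7\right)^{2}\right)\right)^{2} = \left(6 - \left(4 - 5 \cdot 14^{2}\right)\right)^{2} = \left(6 - \left(4 - 980\right)\right)^{2} = \left(6 - -976\right)^{2} = \left(6 + 976\right)^{2} = 982^{2} = 964324$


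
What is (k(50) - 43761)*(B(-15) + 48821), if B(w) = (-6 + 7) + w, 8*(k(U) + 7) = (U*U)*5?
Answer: -4119847677/2 ≈ -2.0599e+9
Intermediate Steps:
k(U) = -7 + 5*U**2/8 (k(U) = -7 + ((U*U)*5)/8 = -7 + (U**2*5)/8 = -7 + (5*U**2)/8 = -7 + 5*U**2/8)
B(w) = 1 + w
(k(50) - 43761)*(B(-15) + 48821) = ((-7 + (5/8)*50**2) - 43761)*((1 - 15) + 48821) = ((-7 + (5/8)*2500) - 43761)*(-14 + 48821) = ((-7 + 3125/2) - 43761)*48807 = (3111/2 - 43761)*48807 = -84411/2*48807 = -4119847677/2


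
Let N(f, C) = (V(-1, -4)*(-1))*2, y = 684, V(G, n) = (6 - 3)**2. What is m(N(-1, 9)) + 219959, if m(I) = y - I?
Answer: 220661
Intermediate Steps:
V(G, n) = 9 (V(G, n) = 3**2 = 9)
N(f, C) = -18 (N(f, C) = (9*(-1))*2 = -9*2 = -18)
m(I) = 684 - I
m(N(-1, 9)) + 219959 = (684 - 1*(-18)) + 219959 = (684 + 18) + 219959 = 702 + 219959 = 220661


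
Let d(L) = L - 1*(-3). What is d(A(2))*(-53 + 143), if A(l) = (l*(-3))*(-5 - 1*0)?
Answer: 2970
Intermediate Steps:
A(l) = 15*l (A(l) = (-3*l)*(-5 + 0) = -3*l*(-5) = 15*l)
d(L) = 3 + L (d(L) = L + 3 = 3 + L)
d(A(2))*(-53 + 143) = (3 + 15*2)*(-53 + 143) = (3 + 30)*90 = 33*90 = 2970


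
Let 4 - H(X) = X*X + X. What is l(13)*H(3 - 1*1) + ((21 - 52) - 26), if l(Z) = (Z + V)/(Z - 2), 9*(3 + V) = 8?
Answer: -5839/99 ≈ -58.980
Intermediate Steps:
V = -19/9 (V = -3 + (1/9)*8 = -3 + 8/9 = -19/9 ≈ -2.1111)
l(Z) = (-19/9 + Z)/(-2 + Z) (l(Z) = (Z - 19/9)/(Z - 2) = (-19/9 + Z)/(-2 + Z))
H(X) = 4 - X - X**2 (H(X) = 4 - (X*X + X) = 4 - (X**2 + X) = 4 - (X + X**2) = 4 + (-X - X**2) = 4 - X - X**2)
l(13)*H(3 - 1*1) + ((21 - 52) - 26) = ((-19/9 + 13)/(-2 + 13))*(4 - (3 - 1*1) - (3 - 1*1)**2) + ((21 - 52) - 26) = ((98/9)/11)*(4 - (3 - 1) - (3 - 1)**2) + (-31 - 26) = ((1/11)*(98/9))*(4 - 1*2 - 1*2**2) - 57 = 98*(4 - 2 - 1*4)/99 - 57 = 98*(4 - 2 - 4)/99 - 57 = (98/99)*(-2) - 57 = -196/99 - 57 = -5839/99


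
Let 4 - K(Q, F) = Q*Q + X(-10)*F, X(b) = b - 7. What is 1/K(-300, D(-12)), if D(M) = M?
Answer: -1/90200 ≈ -1.1086e-5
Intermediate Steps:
X(b) = -7 + b
K(Q, F) = 4 - Q² + 17*F (K(Q, F) = 4 - (Q*Q + (-7 - 10)*F) = 4 - (Q² - 17*F) = 4 + (-Q² + 17*F) = 4 - Q² + 17*F)
1/K(-300, D(-12)) = 1/(4 - 1*(-300)² + 17*(-12)) = 1/(4 - 1*90000 - 204) = 1/(4 - 90000 - 204) = 1/(-90200) = -1/90200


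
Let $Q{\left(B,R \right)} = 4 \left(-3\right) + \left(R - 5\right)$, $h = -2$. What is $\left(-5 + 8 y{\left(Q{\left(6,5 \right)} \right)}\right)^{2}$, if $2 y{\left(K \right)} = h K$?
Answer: $8281$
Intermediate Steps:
$Q{\left(B,R \right)} = -17 + R$ ($Q{\left(B,R \right)} = -12 + \left(R - 5\right) = -12 + \left(-5 + R\right) = -17 + R$)
$y{\left(K \right)} = - K$ ($y{\left(K \right)} = \frac{\left(-2\right) K}{2} = - K$)
$\left(-5 + 8 y{\left(Q{\left(6,5 \right)} \right)}\right)^{2} = \left(-5 + 8 \left(- (-17 + 5)\right)\right)^{2} = \left(-5 + 8 \left(\left(-1\right) \left(-12\right)\right)\right)^{2} = \left(-5 + 8 \cdot 12\right)^{2} = \left(-5 + 96\right)^{2} = 91^{2} = 8281$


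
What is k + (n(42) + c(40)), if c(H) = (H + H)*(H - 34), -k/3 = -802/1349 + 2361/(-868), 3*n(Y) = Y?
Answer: 590083783/1170932 ≈ 503.94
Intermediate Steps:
n(Y) = Y/3
k = 11643375/1170932 (k = -3*(-802/1349 + 2361/(-868)) = -3*(-802*1/1349 + 2361*(-1/868)) = -3*(-802/1349 - 2361/868) = -3*(-3881125/1170932) = 11643375/1170932 ≈ 9.9437)
c(H) = 2*H*(-34 + H) (c(H) = (2*H)*(-34 + H) = 2*H*(-34 + H))
k + (n(42) + c(40)) = 11643375/1170932 + ((⅓)*42 + 2*40*(-34 + 40)) = 11643375/1170932 + (14 + 2*40*6) = 11643375/1170932 + (14 + 480) = 11643375/1170932 + 494 = 590083783/1170932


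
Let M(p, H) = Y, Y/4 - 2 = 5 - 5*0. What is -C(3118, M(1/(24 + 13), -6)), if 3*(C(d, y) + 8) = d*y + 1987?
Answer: -89267/3 ≈ -29756.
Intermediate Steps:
Y = 28 (Y = 8 + 4*(5 - 5*0) = 8 + 4*(5 + 0) = 8 + 4*5 = 8 + 20 = 28)
M(p, H) = 28
C(d, y) = 1963/3 + d*y/3 (C(d, y) = -8 + (d*y + 1987)/3 = -8 + (1987 + d*y)/3 = -8 + (1987/3 + d*y/3) = 1963/3 + d*y/3)
-C(3118, M(1/(24 + 13), -6)) = -(1963/3 + (⅓)*3118*28) = -(1963/3 + 87304/3) = -1*89267/3 = -89267/3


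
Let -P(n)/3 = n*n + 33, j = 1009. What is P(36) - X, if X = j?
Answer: -4996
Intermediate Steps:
X = 1009
P(n) = -99 - 3*n² (P(n) = -3*(n*n + 33) = -3*(n² + 33) = -3*(33 + n²) = -99 - 3*n²)
P(36) - X = (-99 - 3*36²) - 1*1009 = (-99 - 3*1296) - 1009 = (-99 - 3888) - 1009 = -3987 - 1009 = -4996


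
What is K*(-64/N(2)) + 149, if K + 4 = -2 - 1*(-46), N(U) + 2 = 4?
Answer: -1131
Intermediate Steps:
N(U) = 2 (N(U) = -2 + 4 = 2)
K = 40 (K = -4 + (-2 - 1*(-46)) = -4 + (-2 + 46) = -4 + 44 = 40)
K*(-64/N(2)) + 149 = 40*(-64/2) + 149 = 40*(-64*½) + 149 = 40*(-32) + 149 = -1280 + 149 = -1131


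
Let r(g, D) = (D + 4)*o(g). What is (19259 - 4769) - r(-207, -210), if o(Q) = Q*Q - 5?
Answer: 8840354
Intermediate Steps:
o(Q) = -5 + Q² (o(Q) = Q² - 5 = -5 + Q²)
r(g, D) = (-5 + g²)*(4 + D) (r(g, D) = (D + 4)*(-5 + g²) = (4 + D)*(-5 + g²) = (-5 + g²)*(4 + D))
(19259 - 4769) - r(-207, -210) = (19259 - 4769) - (-5 + (-207)²)*(4 - 210) = 14490 - (-5 + 42849)*(-206) = 14490 - 42844*(-206) = 14490 - 1*(-8825864) = 14490 + 8825864 = 8840354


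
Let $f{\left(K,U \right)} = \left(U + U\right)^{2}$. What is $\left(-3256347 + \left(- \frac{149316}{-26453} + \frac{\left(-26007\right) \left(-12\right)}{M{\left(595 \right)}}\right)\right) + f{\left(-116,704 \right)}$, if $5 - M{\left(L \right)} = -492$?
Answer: $- \frac{2391369950057}{1878163} \approx -1.2733 \cdot 10^{6}$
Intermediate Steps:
$f{\left(K,U \right)} = 4 U^{2}$ ($f{\left(K,U \right)} = \left(2 U\right)^{2} = 4 U^{2}$)
$M{\left(L \right)} = 497$ ($M{\left(L \right)} = 5 - -492 = 5 + 492 = 497$)
$\left(-3256347 + \left(- \frac{149316}{-26453} + \frac{\left(-26007\right) \left(-12\right)}{M{\left(595 \right)}}\right)\right) + f{\left(-116,704 \right)} = \left(-3256347 - \left(- \frac{149316}{26453} - \frac{\left(-26007\right) \left(-12\right)}{497}\right)\right) + 4 \cdot 704^{2} = \left(-3256347 + \left(\left(-149316\right) \left(- \frac{1}{26453}\right) + 312084 \cdot \frac{1}{497}\right)\right) + 4 \cdot 495616 = \left(-3256347 + \left(\frac{149316}{26453} + \frac{312084}{497}\right)\right) + 1982464 = \left(-3256347 + \frac{1189966872}{1878163}\right) + 1982464 = - \frac{6114760483689}{1878163} + 1982464 = - \frac{2391369950057}{1878163}$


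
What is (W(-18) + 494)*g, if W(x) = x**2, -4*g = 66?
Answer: -13497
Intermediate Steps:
g = -33/2 (g = -1/4*66 = -33/2 ≈ -16.500)
(W(-18) + 494)*g = ((-18)**2 + 494)*(-33/2) = (324 + 494)*(-33/2) = 818*(-33/2) = -13497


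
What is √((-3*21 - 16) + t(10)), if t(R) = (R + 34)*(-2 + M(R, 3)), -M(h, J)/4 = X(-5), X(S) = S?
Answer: √713 ≈ 26.702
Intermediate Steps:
M(h, J) = 20 (M(h, J) = -4*(-5) = 20)
t(R) = 612 + 18*R (t(R) = (R + 34)*(-2 + 20) = (34 + R)*18 = 612 + 18*R)
√((-3*21 - 16) + t(10)) = √((-3*21 - 16) + (612 + 18*10)) = √((-63 - 16) + (612 + 180)) = √(-79 + 792) = √713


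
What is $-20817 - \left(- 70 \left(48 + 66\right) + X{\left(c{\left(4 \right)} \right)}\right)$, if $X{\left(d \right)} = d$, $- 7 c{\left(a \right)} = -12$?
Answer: $- \frac{89871}{7} \approx -12839.0$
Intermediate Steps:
$c{\left(a \right)} = \frac{12}{7}$ ($c{\left(a \right)} = \left(- \frac{1}{7}\right) \left(-12\right) = \frac{12}{7}$)
$-20817 - \left(- 70 \left(48 + 66\right) + X{\left(c{\left(4 \right)} \right)}\right) = -20817 + \left(70 \left(48 + 66\right) - \frac{12}{7}\right) = -20817 + \left(70 \cdot 114 - \frac{12}{7}\right) = -20817 + \left(7980 - \frac{12}{7}\right) = -20817 + \frac{55848}{7} = - \frac{89871}{7}$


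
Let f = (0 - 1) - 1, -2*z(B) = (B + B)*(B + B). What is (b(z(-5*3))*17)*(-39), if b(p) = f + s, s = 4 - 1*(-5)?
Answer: -4641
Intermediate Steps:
z(B) = -2*B² (z(B) = -(B + B)*(B + B)/2 = -2*B*2*B/2 = -2*B²)
f = -2 (f = -1 - 1 = -2)
s = 9 (s = 4 + 5 = 9)
b(p) = 7 (b(p) = -2 + 9 = 7)
(b(z(-5*3))*17)*(-39) = (7*17)*(-39) = 119*(-39) = -4641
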